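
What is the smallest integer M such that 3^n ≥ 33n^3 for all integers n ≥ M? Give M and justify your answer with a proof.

At n = 9: 19683 < 24057, so the inequality fails and M ≥ 10. We prove 3^n ≥ 33n^3 for all n ≥ 10.
Base case (n = 10): 3^n = 59049 and 33n^3 = 33000, so 59049 ≥ 33000.
Suppose the result is true for n = i, so 3^i ≥ 33i^3.
Then 3^(i + 1) = 3·(3^i) ≥ 3·(33i^3).
Also, for i ≥ 10 we have 3·(33i^3) ≥ 33(i+1)^3, since 3 ≥ (1 + 1/i)^3 for all i ≥ 10.
Combining, 3^(i + 1) ≥ 33(i+1)^3.
This completes the induction.
Hence the smallest such M is 10.

M = 10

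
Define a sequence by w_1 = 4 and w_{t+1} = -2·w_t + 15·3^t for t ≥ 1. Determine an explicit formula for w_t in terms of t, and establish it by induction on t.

w_t = -5(-2)^(t - 1) + 3^(t + 1)

Computing the first terms: w_1 = 4, w_2 = 37, w_3 = 61. This suggests w_t = -5(-2)^(t - 1) + 3^(t + 1).
When t = 1: the formula gives 4 = 4 = w_1.
For the inductive step, assume it holds for an arbitrary k ≥ 1, so w_k = -5(-2)^(k - 1) + 3^(k + 1).
Then w_{k+1} = -2·w_k + 15·3^k = -2·(-5(-2)^(k - 1) + 3^(k + 1)) + 15·3^k = -5(-2)^k + 3^(k + 2) = -5(-2)^((k+1) - 1) + 3^((k+1) + 1),
which is the claimed formula at t = k+1.
By induction, the statement is established for all t ≥ 1.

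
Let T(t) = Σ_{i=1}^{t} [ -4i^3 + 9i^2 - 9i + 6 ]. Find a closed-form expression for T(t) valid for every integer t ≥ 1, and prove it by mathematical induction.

We claim T(t) = -t(t^3 - t^2 + t - 3) for all t ≥ 1.
When t = 1: T(1) = 2, and the closed form gives 2. They agree.
Inductive step: assume the claim holds for t = i, so T(i) = i(-i^3 + i^2 - i + 3).
Then T(i+1) = T(i) + (-4i^3 - 3i^2 - 3i + 2) = (i(-i^3 + i^2 - i + 3)) + (-4i^3 - 3i^2 - 3i + 2).
Simplifying, T(i+1) = -(i + 1)(i^3 + 2i^2 + 2i - 2) = -(i+1)((i+1)^3 - (i+1)^2 + (i+1) - 3),
which is the closed form with t = i+1.
Hence, by induction on t, the claim holds for every t ≥ 1.

T(t) = -t(t^3 - t^2 + t - 3)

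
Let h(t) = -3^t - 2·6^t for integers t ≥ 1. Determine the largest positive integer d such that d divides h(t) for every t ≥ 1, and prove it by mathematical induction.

d = 3

Computing the first values: h(1) = -15 and h(2) = -81; gcd(-15, -81) = 3, so d ≤ 3.
We prove 3 | -3^t - 2·6^t for all t ≥ 1 by induction on t.
Base case (t = 1): h(1) = -15 = 3·(-5), so 3 | h(1).
Inductive step: assume the claim holds for t = k, i.e. 3 | h(k). Then
h(k+1) − 6·h(k) = (-3^(k+1) - 2·6^(k+1)) − 6·(-3^k - 2·6^k) = (-1)·3^k·(3 − 6) = (3)·3^k. Since 3 | h(k) by the inductive hypothesis, 3 | 6·h(k); and 3 | 3 since 3 = 3·1. Therefore 3 | h(k+1).
This completes the induction.
Therefore the largest such d is 3.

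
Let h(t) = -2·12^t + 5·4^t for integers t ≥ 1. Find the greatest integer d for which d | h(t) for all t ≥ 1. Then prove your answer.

d = 4

Computing the first values: h(1) = -4 and h(2) = -208; gcd(-4, -208) = 4, so d ≤ 4.
We prove 4 | -2·12^t + 5·4^t for all t ≥ 1 by induction on t.
When t = 1: h(1) = -4 = 4·(-1), so 4 | h(1).
For the inductive step, assume it holds for an arbitrary p ≥ 1, i.e. 4 | h(p). Then
h(p+1) − 12·h(p) = (-2·12^(p+1) + 5·4^(p+1)) − 12·(-2·12^p + 5·4^p) = (5)·4^p·(4 − 12) = (-40)·4^p. Since 4 | h(p) by the inductive hypothesis, 4 | 12·h(p); and 4 | -40 since -40 = 4·-10. Therefore 4 | h(p+1).
This completes the induction.
Therefore the largest such d is 4.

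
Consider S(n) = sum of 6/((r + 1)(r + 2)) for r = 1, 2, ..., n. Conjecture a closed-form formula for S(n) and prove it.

We claim S(n) = 3n/(n + 2) for all n ≥ 1.
Base case (n = 1): S(1) = 1, and the closed form gives 1. They agree.
Inductive step: suppose the statement holds for some r ≥ 1, so S(r) = 3r/(r + 2).
Then S(r+1) = S(r) + (6/((r + 2)(r + 3))) = (3r/(r + 2)) + (6/((r + 2)(r + 3))).
Simplifying, S(r+1) = 3(r + 1)/(r + 3) = 3(r+1)/((r+1) + 2),
which is the closed form with n = r+1.
By the principle of mathematical induction, the result holds for all n ≥ 1.

S(n) = 3n/(n + 2)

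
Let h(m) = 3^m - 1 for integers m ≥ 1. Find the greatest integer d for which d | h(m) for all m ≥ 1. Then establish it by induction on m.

Computing the first values: h(1) = 2 and h(2) = 8; gcd(2, 8) = 2, so d ≤ 2.
We prove 2 | 3^m - 1 for all m ≥ 1 by induction on m.
When m = 1: h(1) = 2 = 2·(1), so 2 | h(1).
Suppose the result is true for m = j, i.e. 2 | h(j). Then
3^{j+1} − 1^{j+1} = 3·3^j − 1·1^j = 3·(3^j − 1^j) + (2)·1^j. The first term is divisible by 2 by the inductive hypothesis, and the second term (2)·1^j is divisible by 2 since 2 | 2. Hence 2 | h(j+1).
This completes the induction.
Therefore the largest such d is 2.

d = 2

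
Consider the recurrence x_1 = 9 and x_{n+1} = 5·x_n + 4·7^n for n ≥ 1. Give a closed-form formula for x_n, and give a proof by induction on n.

Computing the first terms: x_1 = 9, x_2 = 73, x_3 = 561. This suggests x_n = -5^n + 2·7^n.
Base step (n = 1): the formula gives 9 = 9 = x_1.
Inductive step: assume the claim holds for n = m, so x_m = -5^m + 2·7^m.
Then x_{m+1} = 5·x_m + 4·7^m = 5·(-5^m + 2·7^m) + 4·7^m = -5^(m + 1) + 2·7^(m + 1),
which is the claimed formula at n = m+1.
This completes the induction.

x_n = -5^n + 2·7^n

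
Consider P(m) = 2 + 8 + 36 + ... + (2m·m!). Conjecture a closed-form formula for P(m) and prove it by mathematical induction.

We claim P(m) = 2(m + 1)! - 2 for all m ≥ 1.
When m = 1: P(1) = 2, and the closed form gives 2. They agree.
Suppose the result is true for m = i, so P(i) = 2(i + 1)! - 2.
Then P(i+1) = P(i) + (2(i + 1)(i + 1)!) = (2(i + 1)! - 2) + (2(i + 1)(i + 1)!).
Simplifying, P(i+1) = 2((i+1) + 1)! - 2,
which is the closed form with m = i+1.
By induction, the statement is established for all m ≥ 1.

P(m) = 2(m + 1)! - 2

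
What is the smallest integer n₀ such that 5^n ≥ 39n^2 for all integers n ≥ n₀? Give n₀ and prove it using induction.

n₀ = 4

At n = 3: 125 < 351, so the inequality fails and n₀ ≥ 4. We prove 5^n ≥ 39n^2 for all n ≥ 4.
When n = 4: 5^n = 625 and 39n^2 = 624, so 625 ≥ 624.
Inductive step: assume the claim holds for n = i, so 5^i ≥ 39i^2.
Then 5^(i + 1) = 5·(5^i) ≥ 5·(39i^2).
Also, for i ≥ 4 we have 5·(39i^2) ≥ 39(i+1)^2, since 5 ≥ (1 + 1/i)^2 for all i ≥ 4.
Combining, 5^(i + 1) ≥ 39(i+1)^2.
This completes the induction.
Hence the smallest such n₀ is 4.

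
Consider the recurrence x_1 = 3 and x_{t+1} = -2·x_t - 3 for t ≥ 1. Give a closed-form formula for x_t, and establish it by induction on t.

x_t = (-2)^(t + 1) - 1

Computing the first terms: x_1 = 3, x_2 = -9, x_3 = 15. This suggests x_t = (-2)^(t + 1) - 1.
When t = 1: the formula gives 3 = 3 = x_1.
Suppose the result is true for t = p, so x_p = (-2)^(p + 1) - 1.
Then x_{p+1} = -2·x_p - 3 = -2·((-2)^(p + 1) - 1) - 3 = (-2)^(p + 2) - 1 = (-2)^((p+1) + 1) - 1,
which is the claimed formula at t = p+1.
Hence, by induction on t, the claim holds for every t ≥ 1.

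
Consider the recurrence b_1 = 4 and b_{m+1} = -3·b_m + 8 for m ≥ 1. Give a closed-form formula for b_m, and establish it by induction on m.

b_m = 2(-3)^(m - 1) + 2

Computing the first terms: b_1 = 4, b_2 = -4, b_3 = 20. This suggests b_m = 2(-3)^(m - 1) + 2.
Base case (m = 1): the formula gives 4 = 4 = b_1.
Inductive step: assume the claim holds for m = k, so b_k = 2(-3)^(k - 1) + 2.
Then b_{k+1} = -3·b_k + 8 = -3·(2(-3)^(k - 1) + 2) + 8 = 2(-3)^k + 2 = 2(-3)^((k+1) - 1) + 2,
which is the claimed formula at m = k+1.
By the principle of mathematical induction, the result holds for all m ≥ 1.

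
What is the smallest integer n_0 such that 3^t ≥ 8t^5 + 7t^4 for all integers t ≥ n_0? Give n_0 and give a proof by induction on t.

At t = 13: 1594323 < 3170271, so the inequality fails and n_0 ≥ 14. We prove 3^t ≥ 8t^5 + 7t^4 for all t ≥ 14.
For the base case t = 14: 3^t = 4782969 and 8t^5 + 7t^4 = 4571504, so 4782969 ≥ 4571504.
For the inductive step, assume it holds for an arbitrary k ≥ 14, so 3^k ≥ 8k^5 + 7k^4.
Then 3^(k + 1) = 3·(3^k) ≥ 3·(8k^5 + 7k^4).
Also, for k ≥ 14 we have 3·(8k^5 + 7k^4) ≥ 8(k+1)^5 + 7(k+1)^4, since 3·(8k^5 + 7k^4) − (8(k+1)^5 + 7(k+1)^4) = 16k^5 - 26k^4 - 108k^3 - 122k^2 - 68k - 15, which is nonnegative for all k ≥ 14.
Combining, 3^(k + 1) ≥ 8(k+1)^5 + 7(k+1)^4.
By the principle of mathematical induction, the result holds for all t ≥ 14.
Hence the smallest such n_0 is 14.

n_0 = 14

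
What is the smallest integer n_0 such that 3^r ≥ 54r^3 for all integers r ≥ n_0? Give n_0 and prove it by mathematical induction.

At r = 9: 19683 < 39366, so the inequality fails and n_0 ≥ 10. We prove 3^r ≥ 54r^3 for all r ≥ 10.
For the base case r = 10: 3^r = 59049 and 54r^3 = 54000, so 59049 ≥ 54000.
Suppose the result is true for r = k, so 3^k ≥ 54k^3.
Then 3^(k + 1) = 3·(3^k) ≥ 3·(54k^3).
Also, for k ≥ 10 we have 3·(54k^3) ≥ 54(k+1)^3, since 3 ≥ (1 + 1/k)^3 for all k ≥ 10.
Combining, 3^(k + 1) ≥ 54(k+1)^3.
Hence, by induction on r, the claim holds for every r ≥ 10.
Hence the smallest such n_0 is 10.

n_0 = 10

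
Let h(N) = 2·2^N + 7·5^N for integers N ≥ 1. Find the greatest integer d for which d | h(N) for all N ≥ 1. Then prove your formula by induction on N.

d = 3

Computing the first values: h(1) = 39 and h(2) = 183; gcd(39, 183) = 3, so d ≤ 3.
We prove 3 | 2·2^N + 7·5^N for all N ≥ 1 by induction on N.
For the base case N = 1: h(1) = 39 = 3·(13), so 3 | h(1).
Inductive step: suppose the statement holds for some r ≥ 1, i.e. 3 | h(r). Then
h(r+1) − 5·h(r) = (2·2^(r+1) + 7·5^(r+1)) − 5·(2·2^r + 7·5^r) = (2)·2^r·(2 − 5) = (-6)·2^r. Since 3 | h(r) by the inductive hypothesis, 3 | 5·h(r); and 3 | -6 since -6 = 3·-2. Therefore 3 | h(r+1).
This completes the induction.
Therefore the largest such d is 3.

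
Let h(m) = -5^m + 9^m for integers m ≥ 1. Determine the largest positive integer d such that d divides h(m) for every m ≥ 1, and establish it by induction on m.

d = 4

Computing the first values: h(1) = 4 and h(2) = 56; gcd(4, 56) = 4, so d ≤ 4.
We prove 4 | -5^m + 9^m for all m ≥ 1 by induction on m.
For the base case m = 1: h(1) = 4 = 4·(1), so 4 | h(1).
Inductive step: assume the claim holds for m = p, i.e. 4 | h(p). Then
9^{p+1} − 5^{p+1} = 9·9^p − 5·5^p = 9·(9^p − 5^p) + (4)·5^p. The first term is divisible by 4 by the inductive hypothesis, and the second term (4)·5^p is divisible by 4 since 4 | 4. Hence 4 | h(p+1).
Hence, by induction on m, the claim holds for every m ≥ 1.
Therefore the largest such d is 4.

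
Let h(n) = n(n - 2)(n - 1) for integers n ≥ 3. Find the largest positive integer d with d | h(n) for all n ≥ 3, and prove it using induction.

Computing the first values: h(3) = 6 and h(4) = 24; gcd(6, 24) = 6, so d ≤ 6.
We prove 6 | n(n - 2)(n - 1) for all n ≥ 3 by induction on n.
When n = 3: h(3) = 6 = 6·(1), so 6 | h(3).
Inductive step: assume the claim holds for n = p, i.e. 6 | h(p). Then
h(p+1) − h(p) = (p-1)·p·(p+1) − (p-2)·(p-1)·p = (p-1)·p·[(p+1) − (p-2)] = 3·(p-1)·p. The product of 2 consecutive integers is divisible by (2)! = 2, so h(p+1) − h(p) is divisible by 3·2 = 6. By the inductive hypothesis 6 | h(p), hence 6 | h(p+1).
This completes the induction.
Therefore the largest such d is 6.

d = 6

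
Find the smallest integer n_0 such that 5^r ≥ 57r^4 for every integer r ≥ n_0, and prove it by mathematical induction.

n_0 = 8

At r = 7: 78125 < 136857, so the inequality fails and n_0 ≥ 8. We prove 5^r ≥ 57r^4 for all r ≥ 8.
When r = 8: 5^r = 390625 and 57r^4 = 233472, so 390625 ≥ 233472.
For the inductive step, assume it holds for an arbitrary k ≥ 8, so 5^k ≥ 57k^4.
Then 5^(k + 1) = 5·(5^k) ≥ 5·(57k^4).
Also, for k ≥ 8 we have 5·(57k^4) ≥ 57(k+1)^4, since 5 ≥ (1 + 1/k)^4 for all k ≥ 8.
Combining, 5^(k + 1) ≥ 57(k+1)^4.
Hence, by induction on r, the claim holds for every r ≥ 8.
Hence the smallest such n_0 is 8.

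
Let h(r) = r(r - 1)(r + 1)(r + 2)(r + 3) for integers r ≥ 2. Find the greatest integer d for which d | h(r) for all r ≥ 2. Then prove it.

d = 120

Computing the first values: h(2) = 120 and h(3) = 720; gcd(120, 720) = 120, so d ≤ 120.
We prove 120 | r(r - 1)(r + 1)(r + 2)(r + 3) for all r ≥ 2 by induction on r.
When r = 2: h(2) = 120 = 120·(1), so 120 | h(2).
Inductive step: assume the claim holds for r = p, i.e. 120 | h(p). Then
h(p+1) − h(p) = p·(p+1)·(p+2)·(p+3)·(p+4) − (p-1)·p·(p+1)·(p+2)·(p+3) = p·(p+1)·(p+2)·(p+3)·[(p+4) − (p-1)] = 5·p·(p+1)·(p+2)·(p+3). The product of 4 consecutive integers is divisible by (4)! = 24, so h(p+1) − h(p) is divisible by 5·24 = 120. By the inductive hypothesis 120 | h(p), hence 120 | h(p+1).
By the principle of mathematical induction, the result holds for all r ≥ 2.
Therefore the largest such d is 120.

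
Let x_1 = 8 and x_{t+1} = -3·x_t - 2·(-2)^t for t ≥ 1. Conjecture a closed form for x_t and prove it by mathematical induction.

x_t = (-2)^(t + 1) + 4(-3)^(t - 1)

Computing the first terms: x_1 = 8, x_2 = -20, x_3 = 52. This suggests x_t = (-2)^(t + 1) + 4(-3)^(t - 1).
Base step (t = 1): the formula gives 8 = 8 = x_1.
Suppose the result is true for t = i, so x_i = (-2)^(i + 1) + 4(-3)^(i - 1).
Then x_{i+1} = -3·x_i - 2·(-2)^i = -3·((-2)^(i + 1) + 4(-3)^(i - 1)) - 2·(-2)^i = (-2)^(i + 2) + 4(-3)^i = (-2)^((i+1) + 1) + 4(-3)^((i+1) - 1),
which is the claimed formula at t = i+1.
By induction, the statement is established for all t ≥ 1.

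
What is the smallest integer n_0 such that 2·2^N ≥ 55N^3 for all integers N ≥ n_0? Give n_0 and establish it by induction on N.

At N = 17: 262144 < 270215, so the inequality fails and n_0 ≥ 18. We prove 2·2^N ≥ 55N^3 for all N ≥ 18.
For the base case N = 18: 2·2^N = 524288 and 55N^3 = 320760, so 524288 ≥ 320760.
Inductive step: assume the claim holds for N = p, so 2·2^p ≥ 55p^3.
Then 2·2^(p + 1) = 2·(2·2^p) ≥ 2·(55p^3).
Also, for p ≥ 18 we have 2·(55p^3) ≥ 55(p+1)^3, since 2 ≥ (1 + 1/p)^3 for all p ≥ 18.
Combining, 2·2^(p + 1) ≥ 55(p+1)^3.
Hence, by induction on N, the claim holds for every N ≥ 18.
Hence the smallest such n_0 is 18.

n_0 = 18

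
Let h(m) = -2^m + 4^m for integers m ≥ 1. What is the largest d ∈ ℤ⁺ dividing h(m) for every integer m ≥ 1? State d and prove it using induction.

Computing the first values: h(1) = 2 and h(2) = 12; gcd(2, 12) = 2, so d ≤ 2.
We prove 2 | -2^m + 4^m for all m ≥ 1 by induction on m.
Base case (m = 1): h(1) = 2 = 2·(1), so 2 | h(1).
Inductive step: suppose the statement holds for some r ≥ 1, i.e. 2 | h(r). Then
4^{r+1} − 2^{r+1} = 4·4^r − 2·2^r = 4·(4^r − 2^r) + (2)·2^r. The first term is divisible by 2 by the inductive hypothesis, and the second term (2)·2^r is divisible by 2 since 2 | 2. Hence 2 | h(r+1).
This completes the induction.
Therefore the largest such d is 2.

d = 2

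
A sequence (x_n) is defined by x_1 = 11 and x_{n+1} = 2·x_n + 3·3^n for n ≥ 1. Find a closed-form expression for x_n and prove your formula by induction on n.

x_n = 2^n + 3^(n + 1)

Computing the first terms: x_1 = 11, x_2 = 31, x_3 = 89. This suggests x_n = 2^n + 3^(n + 1).
Base case (n = 1): the formula gives 11 = 11 = x_1.
Inductive step: suppose the statement holds for some k ≥ 1, so x_k = 2^k + 3^(k + 1).
Then x_{k+1} = 2·x_k + 3·3^k = 2·(2^k + 3^(k + 1)) + 3·3^k = 2^(k + 1) + 3^(k + 2) = 2^(k+1) + 3^((k+1) + 1),
which is the claimed formula at n = k+1.
By induction, the statement is established for all n ≥ 1.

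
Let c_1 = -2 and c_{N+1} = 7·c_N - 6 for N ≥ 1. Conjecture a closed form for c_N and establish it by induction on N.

Computing the first terms: c_1 = -2, c_2 = -20, c_3 = -146. This suggests c_N = -3·7^(N - 1) + 1.
Base case (N = 1): the formula gives -2 = -2 = c_1.
Inductive step: assume the claim holds for N = i, so c_i = -3·7^(i - 1) + 1.
Then c_{i+1} = 7·c_i - 6 = 7·(-3·7^(i - 1) + 1) - 6 = -3·7^i + 1 = -3·7^((i+1) - 1) + 1,
which is the claimed formula at N = i+1.
By induction, the statement is established for all N ≥ 1.

c_N = -3·7^(N - 1) + 1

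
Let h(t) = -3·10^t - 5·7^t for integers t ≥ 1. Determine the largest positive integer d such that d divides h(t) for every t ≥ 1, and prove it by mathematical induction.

d = 5

Computing the first values: h(1) = -65 and h(2) = -545; gcd(-65, -545) = 5, so d ≤ 5.
We prove 5 | -3·10^t - 5·7^t for all t ≥ 1 by induction on t.
Base case (t = 1): h(1) = -65 = 5·(-13), so 5 | h(1).
Suppose the result is true for t = k, i.e. 5 | h(k). Then
h(k+1) − 10·h(k) = (-3·10^(k+1) - 5·7^(k+1)) − 10·(-3·10^k - 5·7^k) = (-5)·7^k·(7 − 10) = (15)·7^k. Since 5 | h(k) by the inductive hypothesis, 5 | 10·h(k); and 5 | 15 since 15 = 5·3. Therefore 5 | h(k+1).
This completes the induction.
Therefore the largest such d is 5.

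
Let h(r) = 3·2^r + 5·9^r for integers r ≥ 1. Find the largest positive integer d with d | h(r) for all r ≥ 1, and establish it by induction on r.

Computing the first values: h(1) = 51 and h(2) = 417; gcd(51, 417) = 3, so d ≤ 3.
We prove 3 | 3·2^r + 5·9^r for all r ≥ 1 by induction on r.
For the base case r = 1: h(1) = 51 = 3·(17), so 3 | h(1).
Inductive step: assume the claim holds for r = i, i.e. 3 | h(i). Then
h(i+1) − 9·h(i) = (3·2^(i+1) + 5·9^(i+1)) − 9·(3·2^i + 5·9^i) = (3)·2^i·(2 − 9) = (-21)·2^i. Since 3 | h(i) by the inductive hypothesis, 3 | 9·h(i); and 3 | -21 since -21 = 3·-7. Therefore 3 | h(i+1).
By the principle of mathematical induction, the result holds for all r ≥ 1.
Therefore the largest such d is 3.

d = 3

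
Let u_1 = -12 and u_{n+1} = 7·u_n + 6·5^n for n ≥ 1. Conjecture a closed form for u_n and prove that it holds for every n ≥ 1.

Computing the first terms: u_1 = -12, u_2 = -54, u_3 = -228. This suggests u_n = -3·5^n + 3·7^(n - 1).
Base case (n = 1): the formula gives -12 = -12 = u_1.
For the inductive step, assume it holds for an arbitrary m ≥ 1, so u_m = -3·5^m + 3·7^(m - 1).
Then u_{m+1} = 7·u_m + 6·5^m = 7·(-3·5^m + 3·7^(m - 1)) + 6·5^m = -3·5^(m + 1) + 3·7^m = -3·5^(m+1) + 3·7^((m+1) - 1),
which is the claimed formula at n = m+1.
By the principle of mathematical induction, the result holds for all n ≥ 1.

u_n = -3·5^n + 3·7^(n - 1)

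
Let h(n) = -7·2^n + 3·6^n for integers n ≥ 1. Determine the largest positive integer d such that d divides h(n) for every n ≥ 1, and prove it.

Computing the first values: h(1) = 4 and h(2) = 80; gcd(4, 80) = 4, so d ≤ 4.
We prove 4 | -7·2^n + 3·6^n for all n ≥ 1 by induction on n.
When n = 1: h(1) = 4 = 4·(1), so 4 | h(1).
Inductive step: assume the claim holds for n = i, i.e. 4 | h(i). Then
h(i+1) − 6·h(i) = (-7·2^(i+1) + 3·6^(i+1)) − 6·(-7·2^i + 3·6^i) = (-7)·2^i·(2 − 6) = (28)·2^i. Since 4 | h(i) by the inductive hypothesis, 4 | 6·h(i); and 4 | 28 since 28 = 4·7. Therefore 4 | h(i+1).
By induction, the statement is established for all n ≥ 1.
Therefore the largest such d is 4.

d = 4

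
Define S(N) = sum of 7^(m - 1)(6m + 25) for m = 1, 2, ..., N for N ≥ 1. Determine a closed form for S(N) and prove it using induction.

S(N) = 7^N(N + 4) - 4

We claim S(N) = 7^N(N + 4) - 4 for all N ≥ 1.
When N = 1: S(1) = 31, and the closed form gives 31. They agree.
Inductive step: suppose the statement holds for some m ≥ 1, so S(m) = 7^m(m + 4) - 4.
Then S(m+1) = S(m) + (7^m(6m + 31)) = (7^m(m + 4) - 4) + (7^m(6m + 31)).
Simplifying, S(m+1) = 7·7^m·m + 35·7^m - 4 = 7^(m+1)((m+1) + 4) - 4,
which is the closed form with N = m+1.
By the principle of mathematical induction, the result holds for all N ≥ 1.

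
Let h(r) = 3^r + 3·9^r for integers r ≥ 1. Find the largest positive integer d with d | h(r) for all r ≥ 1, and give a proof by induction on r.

d = 6

Computing the first values: h(1) = 30 and h(2) = 252; gcd(30, 252) = 6, so d ≤ 6.
We prove 6 | 3^r + 3·9^r for all r ≥ 1 by induction on r.
When r = 1: h(1) = 30 = 6·(5), so 6 | h(1).
Suppose the result is true for r = m, i.e. 6 | h(m). Then
h(m+1) − 9·h(m) = (3^(m+1) + 3·9^(m+1)) − 9·(3^m + 3·9^m) = (1)·3^m·(3 − 9) = (-6)·3^m. Since 6 | h(m) by the inductive hypothesis, 6 | 9·h(m); and 6 | -6 since -6 = 6·-1. Therefore 6 | h(m+1).
This completes the induction.
Therefore the largest such d is 6.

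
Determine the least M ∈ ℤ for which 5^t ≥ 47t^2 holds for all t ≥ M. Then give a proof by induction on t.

At t = 4: 625 < 752, so the inequality fails and M ≥ 5. We prove 5^t ≥ 47t^2 for all t ≥ 5.
For the base case t = 5: 5^t = 3125 and 47t^2 = 1175, so 3125 ≥ 1175.
For the inductive step, assume it holds for an arbitrary r ≥ 5, so 5^r ≥ 47r^2.
Then 5^(r + 1) = 5·(5^r) ≥ 5·(47r^2).
Also, for r ≥ 5 we have 5·(47r^2) ≥ 47(r+1)^2, since 5 ≥ (1 + 1/r)^2 for all r ≥ 5.
Combining, 5^(r + 1) ≥ 47(r+1)^2.
This completes the induction.
Hence the smallest such M is 5.

M = 5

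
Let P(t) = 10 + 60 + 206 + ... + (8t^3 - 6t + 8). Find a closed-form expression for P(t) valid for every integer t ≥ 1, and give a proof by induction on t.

We claim P(t) = t(2t^3 + 4t^2 - t + 5) for all t ≥ 1.
When t = 1: P(1) = 10, and the closed form gives 10. They agree.
Inductive step: assume the claim holds for t = p, so P(p) = p(2p^3 + 4p^2 - p + 5).
Then P(p+1) = P(p) + (-6p + 8(p + 1)^3 + 2) = (p(2p^3 + 4p^2 - p + 5)) + (-6p + 8(p + 1)^3 + 2).
Simplifying, P(p+1) = (p + 1)(2p^3 + 10p^2 + 13p + 10) = (p+1)(2(p+1)^3 + 4(p+1)^2 - (p+1) + 5),
which is the closed form with t = p+1.
This completes the induction.

P(t) = t(2t^3 + 4t^2 - t + 5)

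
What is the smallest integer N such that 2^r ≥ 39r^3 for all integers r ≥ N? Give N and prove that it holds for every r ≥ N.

N = 18

At r = 17: 131072 < 191607, so the inequality fails and N ≥ 18. We prove 2^r ≥ 39r^3 for all r ≥ 18.
Base step (r = 18): 2^r = 262144 and 39r^3 = 227448, so 262144 ≥ 227448.
Suppose the result is true for r = k, so 2^k ≥ 39k^3.
Then 2^(k + 1) = 2·(2^k) ≥ 2·(39k^3).
Also, for k ≥ 18 we have 2·(39k^3) ≥ 39(k+1)^3, since 2 ≥ (1 + 1/k)^3 for all k ≥ 18.
Combining, 2^(k + 1) ≥ 39(k+1)^3.
By induction, the statement is established for all r ≥ 18.
Hence the smallest such N is 18.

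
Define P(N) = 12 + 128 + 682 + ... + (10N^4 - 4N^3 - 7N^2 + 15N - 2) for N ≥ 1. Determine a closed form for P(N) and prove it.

We claim P(N) = N(2N^4 + 4N^3 - N^2 + 3N + 4) for all N ≥ 1.
For the base case N = 1: P(1) = 12, and the closed form gives 12. They agree.
For the inductive step, assume it holds for an arbitrary m ≥ 1, so P(m) = m(2m^4 + 4m^3 - m^2 + 3m + 4).
Then P(m+1) = P(m) + (10m^4 + 36m^3 + 41m^2 + 29m + 12) = (m(2m^4 + 4m^3 - m^2 + 3m + 4)) + (10m^4 + 36m^3 + 41m^2 + 29m + 12).
Simplifying, P(m+1) = (m + 1)(2m^4 + 12m^3 + 23m^2 + 21m + 12) = (m+1)(2(m+1)^4 + 4(m+1)^3 - (m+1)^2 + 3(m+1) + 4),
which is the closed form with N = m+1.
By induction, the statement is established for all N ≥ 1.

P(N) = N(2N^4 + 4N^3 - N^2 + 3N + 4)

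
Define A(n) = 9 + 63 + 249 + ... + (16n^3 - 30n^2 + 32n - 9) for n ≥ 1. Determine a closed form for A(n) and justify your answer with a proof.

We claim A(n) = n(4n^3 - 2n^2 + 5n + 2) for all n ≥ 1.
When n = 1: A(1) = 9, and the closed form gives 9. They agree.
Suppose the result is true for n = j, so A(j) = j(4j^3 - 2j^2 + 5j + 2).
Then A(j+1) = A(j) + (16j^3 + 18j^2 + 20j + 9) = (j(4j^3 - 2j^2 + 5j + 2)) + (16j^3 + 18j^2 + 20j + 9).
Simplifying, A(j+1) = (j + 1)(4j^3 + 10j^2 + 13j + 9) = (j+1)(4(j+1)^3 - 2(j+1)^2 + 5(j+1) + 2),
which is the closed form with n = j+1.
Hence, by induction on n, the claim holds for every n ≥ 1.

A(n) = n(4n^3 - 2n^2 + 5n + 2)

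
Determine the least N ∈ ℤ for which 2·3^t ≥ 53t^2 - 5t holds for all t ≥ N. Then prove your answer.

At t = 6: 1458 < 1878, so the inequality fails and N ≥ 7. We prove 2·3^t ≥ 53t^2 - 5t for all t ≥ 7.
For the base case t = 7: 2·3^t = 4374 and 53t^2 - 5t = 2562, so 4374 ≥ 2562.
For the inductive step, assume it holds for an arbitrary i ≥ 7, so 2·3^i ≥ 53i^2 - 5i.
Then 2·3^(i + 1) = 3·(2·3^i) ≥ 3·(53i^2 - 5i).
Also, for i ≥ 7 we have 3·(53i^2 - 5i) ≥ 53(i+1)^2 - 5(i+1), since 3·(53i^2 - 5i) − (53(i+1)^2 - 5(i+1)) = 106i^2 - 116i - 48, which is nonnegative for all i ≥ 7.
Combining, 2·3^(i + 1) ≥ 53(i+1)^2 - 5(i+1).
This completes the induction.
Hence the smallest such N is 7.

N = 7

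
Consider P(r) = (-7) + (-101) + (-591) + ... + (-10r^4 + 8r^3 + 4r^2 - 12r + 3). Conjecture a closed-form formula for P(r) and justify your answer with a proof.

P(r) = -r(2r^4 + 3r^3 - 2r^2 + 2r + 2)

We claim P(r) = -r(2r^4 + 3r^3 - 2r^2 + 2r + 2) for all r ≥ 1.
Base case (r = 1): P(1) = -7, and the closed form gives -7. They agree.
For the inductive step, assume it holds for an arbitrary p ≥ 1, so P(p) = p(-2p^4 - 3p^3 + 2p^2 - 2p - 2).
Then P(p+1) = P(p) + (-10p^4 - 32p^3 - 32p^2 - 20p - 7) = (p(-2p^4 - 3p^3 + 2p^2 - 2p - 2)) + (-10p^4 - 32p^3 - 32p^2 - 20p - 7).
Simplifying, P(p+1) = -(p + 1)(2p^4 + 11p^3 + 19p^2 + 15p + 7) = -(p+1)(2(p+1)^4 + 3(p+1)^3 - 2(p+1)^2 + 2(p+1) + 2),
which is the closed form with r = p+1.
This completes the induction.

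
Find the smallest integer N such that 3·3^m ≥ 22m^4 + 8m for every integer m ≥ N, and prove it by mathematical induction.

At m = 10: 177147 < 220080, so the inequality fails and N ≥ 11. We prove 3·3^m ≥ 22m^4 + 8m for all m ≥ 11.
Base case (m = 11): 3·3^m = 531441 and 22m^4 + 8m = 322190, so 531441 ≥ 322190.
Inductive step: assume the claim holds for m = j, so 3·3^j ≥ 22j^4 + 8j.
Then 3·3^(j + 1) = 3·(3·3^j) ≥ 3·(22j^4 + 8j).
Also, for j ≥ 11 we have 3·(22j^4 + 8j) ≥ 22(j+1)^4 + 8(j+1), since 3·(22j^4 + 8j) − (22(j+1)^4 + 8(j+1)) = 44j^4 - 88j^3 - 132j^2 - 72j - 30, which is nonnegative for all j ≥ 11.
Combining, 3·3^(j + 1) ≥ 22(j+1)^4 + 8(j+1).
This completes the induction.
Hence the smallest such N is 11.

N = 11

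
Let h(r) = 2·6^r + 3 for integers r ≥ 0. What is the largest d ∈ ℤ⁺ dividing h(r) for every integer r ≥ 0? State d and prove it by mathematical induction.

d = 5

Computing the first values: h(0) = 5 and h(1) = 15; gcd(5, 15) = 5, so d ≤ 5.
We prove 5 | 2·6^r + 3 for all r ≥ 0 by induction on r.
For the base case r = 0: h(0) = 5 = 5·(1), so 5 | h(0).
For the inductive step, assume it holds for an arbitrary p ≥ 0, i.e. 5 | h(p). Then
h(p+1) = 2·6^(p+1) + 3 = 6·(2·6^p + 3) - 15 = 6·h(p) - 15. The first term is divisible by 5 by the inductive hypothesis, and -15 is divisible by 5. Hence 5 | h(p+1).
By the principle of mathematical induction, the result holds for all r ≥ 0.
Therefore the largest such d is 5.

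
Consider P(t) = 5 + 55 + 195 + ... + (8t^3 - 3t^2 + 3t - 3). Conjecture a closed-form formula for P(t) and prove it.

P(t) = t(2t - 1)(t^2 + 2t + 2)

We claim P(t) = t(2t - 1)(t^2 + 2t + 2) for all t ≥ 1.
Base case (t = 1): P(1) = 5, and the closed form gives 5. They agree.
For the inductive step, assume it holds for an arbitrary r ≥ 1, so P(r) = r(2r^3 + 3r^2 + 2r - 2).
Then P(r+1) = P(r) + (8r^3 + 21r^2 + 21r + 5) = (r(2r^3 + 3r^2 + 2r - 2)) + (8r^3 + 21r^2 + 21r + 5).
Simplifying, P(r+1) = (r + 1)(2r + 1)(r^2 + 4r + 5) = (r+1)(2(r+1) - 1)((r+1)^2 + 2(r+1) + 2),
which is the closed form with t = r+1.
Hence, by induction on t, the claim holds for every t ≥ 1.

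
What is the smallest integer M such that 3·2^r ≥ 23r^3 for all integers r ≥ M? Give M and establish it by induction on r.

At r = 14: 49152 < 63112, so the inequality fails and M ≥ 15. We prove 3·2^r ≥ 23r^3 for all r ≥ 15.
When r = 15: 3·2^r = 98304 and 23r^3 = 77625, so 98304 ≥ 77625.
Inductive step: assume the claim holds for r = k, so 3·2^k ≥ 23k^3.
Then 3·2^(k + 1) = 2·(3·2^k) ≥ 2·(23k^3).
Also, for k ≥ 15 we have 2·(23k^3) ≥ 23(k+1)^3, since 2 ≥ (1 + 1/k)^3 for all k ≥ 15.
Combining, 3·2^(k + 1) ≥ 23(k+1)^3.
This completes the induction.
Hence the smallest such M is 15.

M = 15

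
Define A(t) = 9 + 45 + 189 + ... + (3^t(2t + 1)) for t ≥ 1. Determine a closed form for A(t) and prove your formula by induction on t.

A(t) = 3^(t + 1)t

We claim A(t) = 3^(t + 1)t for all t ≥ 1.
When t = 1: A(1) = 9, and the closed form gives 9. They agree.
For the inductive step, assume it holds for an arbitrary p ≥ 1, so A(p) = 3^(p + 1)p.
Then A(p+1) = A(p) + (3^(p + 1)(2p + 3)) = (3^(p + 1)p) + (3^(p + 1)(2p + 3)).
Simplifying, A(p+1) = 3^(p + 2)(p + 1) = 3^((p+1) + 1)(p+1),
which is the closed form with t = p+1.
By the principle of mathematical induction, the result holds for all t ≥ 1.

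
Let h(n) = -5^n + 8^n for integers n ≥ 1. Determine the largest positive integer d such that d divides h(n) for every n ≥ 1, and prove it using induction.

d = 3

Computing the first values: h(1) = 3 and h(2) = 39; gcd(3, 39) = 3, so d ≤ 3.
We prove 3 | -5^n + 8^n for all n ≥ 1 by induction on n.
Base step (n = 1): h(1) = 3 = 3·(1), so 3 | h(1).
Suppose the result is true for n = i, i.e. 3 | h(i). Then
8^{i+1} − 5^{i+1} = 8·8^i − 5·5^i = 8·(8^i − 5^i) + (3)·5^i. The first term is divisible by 3 by the inductive hypothesis, and the second term (3)·5^i is divisible by 3 since 3 | 3. Hence 3 | h(i+1).
This completes the induction.
Therefore the largest such d is 3.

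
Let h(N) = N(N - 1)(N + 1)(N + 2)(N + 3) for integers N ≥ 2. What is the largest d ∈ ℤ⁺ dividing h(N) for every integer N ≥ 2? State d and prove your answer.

Computing the first values: h(2) = 120 and h(3) = 720; gcd(120, 720) = 120, so d ≤ 120.
We prove 120 | N(N - 1)(N + 1)(N + 2)(N + 3) for all N ≥ 2 by induction on N.
For the base case N = 2: h(2) = 120 = 120·(1), so 120 | h(2).
Inductive step: assume the claim holds for N = r, i.e. 120 | h(r). Then
h(r+1) − h(r) = r·(r+1)·(r+2)·(r+3)·(r+4) − (r-1)·r·(r+1)·(r+2)·(r+3) = r·(r+1)·(r+2)·(r+3)·[(r+4) − (r-1)] = 5·r·(r+1)·(r+2)·(r+3). The product of 4 consecutive integers is divisible by (4)! = 24, so h(r+1) − h(r) is divisible by 5·24 = 120. By the inductive hypothesis 120 | h(r), hence 120 | h(r+1).
By the principle of mathematical induction, the result holds for all N ≥ 2.
Therefore the largest such d is 120.

d = 120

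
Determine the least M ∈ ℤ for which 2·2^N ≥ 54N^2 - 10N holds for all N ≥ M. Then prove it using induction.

M = 12

At N = 11: 4096 < 6424, so the inequality fails and M ≥ 12. We prove 2·2^N ≥ 54N^2 - 10N for all N ≥ 12.
For the base case N = 12: 2·2^N = 8192 and 54N^2 - 10N = 7656, so 8192 ≥ 7656.
Inductive step: assume the claim holds for N = r, so 2·2^r ≥ 54r^2 - 10r.
Then 2·2^(r + 1) = 2·(2·2^r) ≥ 2·(54r^2 - 10r).
Also, for r ≥ 12 we have 2·(54r^2 - 10r) ≥ 54(r+1)^2 - 10(r+1), since 2·(54r^2 - 10r) − (54(r+1)^2 - 10(r+1)) = 54r^2 - 118r - 44, which is nonnegative for all r ≥ 12.
Combining, 2·2^(r + 1) ≥ 54(r+1)^2 - 10(r+1).
Hence, by induction on N, the claim holds for every N ≥ 12.
Hence the smallest such M is 12.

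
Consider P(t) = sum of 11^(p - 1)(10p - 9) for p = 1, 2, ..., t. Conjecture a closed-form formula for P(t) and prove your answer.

P(t) = 11^t(t - 1) + 1

We claim P(t) = 11^t(t - 1) + 1 for all t ≥ 1.
Base case (t = 1): P(1) = 1, and the closed form gives 1. They agree.
Suppose the result is true for t = p, so P(p) = 11^p(p - 1) + 1.
Then P(p+1) = P(p) + (11^p(10p + 1)) = (11^p(p - 1) + 1) + (11^p(10p + 1)).
Simplifying, P(p+1) = 11^(p + 1)p + 1 = 11^(p+1)((p+1) - 1) + 1,
which is the closed form with t = p+1.
This completes the induction.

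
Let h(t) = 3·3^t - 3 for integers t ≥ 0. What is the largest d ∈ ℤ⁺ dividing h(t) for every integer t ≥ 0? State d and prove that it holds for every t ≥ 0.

Computing the first values: h(0) = 0 and h(1) = 6; gcd(0, 6) = 6, so d ≤ 6.
We prove 6 | 3·3^t - 3 for all t ≥ 0 by induction on t.
Base case (t = 0): h(0) = 0 = 6·(0), so 6 | h(0).
Suppose the result is true for t = j, i.e. 6 | h(j). Then
h(j+1) = 3·3^(j+1) - 3 = 3·(3·3^j - 3) + 6 = 3·h(j) + 6. The first term is divisible by 6 by the inductive hypothesis, and 6 is divisible by 6. Hence 6 | h(j+1).
By induction, the statement is established for all t ≥ 0.
Therefore the largest such d is 6.

d = 6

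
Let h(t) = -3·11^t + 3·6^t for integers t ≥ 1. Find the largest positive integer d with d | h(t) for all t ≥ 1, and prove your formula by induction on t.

d = 15

Computing the first values: h(1) = -15 and h(2) = -255; gcd(-15, -255) = 15, so d ≤ 15.
We prove 15 | -3·11^t + 3·6^t for all t ≥ 1 by induction on t.
For the base case t = 1: h(1) = -15 = 15·(-1), so 15 | h(1).
For the inductive step, assume it holds for an arbitrary j ≥ 1, i.e. 15 | h(j). Then
h(j+1) − 11·h(j) = (-3·11^(j+1) + 3·6^(j+1)) − 11·(-3·11^j + 3·6^j) = (3)·6^j·(6 − 11) = (-15)·6^j. Since 15 | h(j) by the inductive hypothesis, 15 | 11·h(j); and 15 | -15 since -15 = 15·-1. Therefore 15 | h(j+1).
This completes the induction.
Therefore the largest such d is 15.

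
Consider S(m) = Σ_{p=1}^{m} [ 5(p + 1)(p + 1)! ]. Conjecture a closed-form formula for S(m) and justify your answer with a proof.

We claim S(m) = 5(m + 2)! - 10 for all m ≥ 1.
Base step (m = 1): S(1) = 20, and the closed form gives 20. They agree.
For the inductive step, assume it holds for an arbitrary p ≥ 1, so S(p) = 5(p + 2)! - 10.
Then S(p+1) = S(p) + (5(p + 2)(p + 2)!) = (5(p + 2)! - 10) + (5(p + 2)(p + 2)!).
Simplifying, S(p+1) = 5((p+1) + 2)! - 10,
which is the closed form with m = p+1.
Hence, by induction on m, the claim holds for every m ≥ 1.

S(m) = 5(m + 2)! - 10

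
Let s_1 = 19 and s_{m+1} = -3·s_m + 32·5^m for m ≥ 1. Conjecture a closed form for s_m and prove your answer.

Computing the first terms: s_1 = 19, s_2 = 103, s_3 = 491. This suggests s_m = -(-3)^(m - 1) + 4·5^m.
Base step (m = 1): the formula gives 19 = 19 = s_1.
For the inductive step, assume it holds for an arbitrary p ≥ 1, so s_p = -(-3)^(p - 1) + 4·5^p.
Then s_{p+1} = -3·s_p + 32·5^p = -3·(-(-3)^(p - 1) + 4·5^p) + 32·5^p = -(-3)^p + 4·5^(p + 1) = -(-3)^((p+1) - 1) + 4·5^(p+1),
which is the claimed formula at m = p+1.
Hence, by induction on m, the claim holds for every m ≥ 1.

s_m = -(-3)^(m - 1) + 4·5^m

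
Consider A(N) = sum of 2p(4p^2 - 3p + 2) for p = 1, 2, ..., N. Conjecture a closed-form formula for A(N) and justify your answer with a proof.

We claim A(N) = N(N + 1)(2N^2 + 1) for all N ≥ 1.
Base case (N = 1): A(1) = 6, and the closed form gives 6. They agree.
Inductive step: suppose the statement holds for some p ≥ 1, so A(p) = p(2p^3 + 2p^2 + p + 1).
Then A(p+1) = A(p) + (8p^3 + 18p^2 + 16p + 6) = (p(2p^3 + 2p^2 + p + 1)) + (8p^3 + 18p^2 + 16p + 6).
Simplifying, A(p+1) = (p + 1)(p + 2)(2p^2 + 4p + 3) = (p+1)((p+1) + 1)(2(p+1)^2 + 1),
which is the closed form with N = p+1.
Hence, by induction on N, the claim holds for every N ≥ 1.

A(N) = N(N + 1)(2N^2 + 1)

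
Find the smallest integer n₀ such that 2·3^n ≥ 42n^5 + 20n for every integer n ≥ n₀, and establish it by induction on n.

At n = 15: 28697814 < 31894050, so the inequality fails and n₀ ≥ 16. We prove 2·3^n ≥ 42n^5 + 20n for all n ≥ 16.
For the base case n = 16: 2·3^n = 86093442 and 42n^5 + 20n = 44040512, so 86093442 ≥ 44040512.
For the inductive step, assume it holds for an arbitrary j ≥ 16, so 2·3^j ≥ 42j^5 + 20j.
Then 2·3^(j + 1) = 3·(2·3^j) ≥ 3·(42j^5 + 20j).
Also, for j ≥ 16 we have 3·(42j^5 + 20j) ≥ 42(j+1)^5 + 20(j+1), since 3·(42j^5 + 20j) − (42(j+1)^5 + 20(j+1)) = 84j^5 - 210j^4 - 420j^3 - 420j^2 - 170j - 62, which is nonnegative for all j ≥ 16.
Combining, 2·3^(j + 1) ≥ 42(j+1)^5 + 20(j+1).
This completes the induction.
Hence the smallest such n₀ is 16.

n₀ = 16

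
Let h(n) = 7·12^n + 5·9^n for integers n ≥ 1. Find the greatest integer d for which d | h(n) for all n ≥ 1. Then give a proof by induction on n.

Computing the first values: h(1) = 129 and h(2) = 1413; gcd(129, 1413) = 3, so d ≤ 3.
We prove 3 | 7·12^n + 5·9^n for all n ≥ 1 by induction on n.
Base case (n = 1): h(1) = 129 = 3·(43), so 3 | h(1).
Inductive step: assume the claim holds for n = p, i.e. 3 | h(p). Then
h(p+1) − 12·h(p) = (7·12^(p+1) + 5·9^(p+1)) − 12·(7·12^p + 5·9^p) = (5)·9^p·(9 − 12) = (-15)·9^p. Since 3 | h(p) by the inductive hypothesis, 3 | 12·h(p); and 3 | -15 since -15 = 3·-5. Therefore 3 | h(p+1).
By the principle of mathematical induction, the result holds for all n ≥ 1.
Therefore the largest such d is 3.

d = 3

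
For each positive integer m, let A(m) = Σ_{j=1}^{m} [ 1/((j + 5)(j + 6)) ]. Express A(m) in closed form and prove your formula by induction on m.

We claim A(m) = m/(6(m + 6)) for all m ≥ 1.
Base step (m = 1): A(1) = 1/42, and the closed form gives 1/42. They agree.
Inductive step: suppose the statement holds for some j ≥ 1, so A(j) = j/(6(j + 6)).
Then A(j+1) = A(j) + (1/((j + 6)(j + 7))) = (j/(6(j + 6))) + (1/((j + 6)(j + 7))).
Simplifying, A(j+1) = (j + 1)/(6(j + 7)) = (j+1)/(6((j+1) + 6)),
which is the closed form with m = j+1.
By induction, the statement is established for all m ≥ 1.

A(m) = m/(6(m + 6))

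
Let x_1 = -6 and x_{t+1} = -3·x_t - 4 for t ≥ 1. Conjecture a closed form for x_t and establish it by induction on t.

x_t = -5(-3)^(t - 1) - 1

Computing the first terms: x_1 = -6, x_2 = 14, x_3 = -46. This suggests x_t = -5(-3)^(t - 1) - 1.
For the base case t = 1: the formula gives -6 = -6 = x_1.
Suppose the result is true for t = j, so x_j = -5(-3)^(j - 1) - 1.
Then x_{j+1} = -3·x_j - 4 = -3·(-5(-3)^(j - 1) - 1) - 4 = -5(-3)^j - 1 = -5(-3)^((j+1) - 1) - 1,
which is the claimed formula at t = j+1.
This completes the induction.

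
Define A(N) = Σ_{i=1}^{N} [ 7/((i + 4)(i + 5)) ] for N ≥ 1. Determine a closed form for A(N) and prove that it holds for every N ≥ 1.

We claim A(N) = 7N/(5(N + 5)) for all N ≥ 1.
When N = 1: A(1) = 7/30, and the closed form gives 7/30. They agree.
Suppose the result is true for N = i, so A(i) = 7i/(5(i + 5)).
Then A(i+1) = A(i) + (7/((i + 5)(i + 6))) = (7i/(5(i + 5))) + (7/((i + 5)(i + 6))).
Simplifying, A(i+1) = 7(i + 1)/(5(i + 6)) = 7(i+1)/(5((i+1) + 5)),
which is the closed form with N = i+1.
By induction, the statement is established for all N ≥ 1.

A(N) = 7N/(5(N + 5))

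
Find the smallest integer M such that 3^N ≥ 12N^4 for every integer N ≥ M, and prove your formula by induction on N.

M = 11

At N = 10: 59049 < 120000, so the inequality fails and M ≥ 11. We prove 3^N ≥ 12N^4 for all N ≥ 11.
Base case (N = 11): 3^N = 177147 and 12N^4 = 175692, so 177147 ≥ 175692.
Inductive step: assume the claim holds for N = j, so 3^j ≥ 12j^4.
Then 3^(j + 1) = 3·(3^j) ≥ 3·(12j^4).
Also, for j ≥ 11 we have 3·(12j^4) ≥ 12(j+1)^4, since 3 ≥ (1 + 1/j)^4 for all j ≥ 11.
Combining, 3^(j + 1) ≥ 12(j+1)^4.
By the principle of mathematical induction, the result holds for all N ≥ 11.
Hence the smallest such M is 11.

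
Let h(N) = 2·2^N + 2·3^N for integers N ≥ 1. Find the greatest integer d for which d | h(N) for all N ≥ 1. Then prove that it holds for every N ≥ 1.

Computing the first values: h(1) = 10 and h(2) = 26; gcd(10, 26) = 2, so d ≤ 2.
We prove 2 | 2·2^N + 2·3^N for all N ≥ 1 by induction on N.
Base step (N = 1): h(1) = 10 = 2·(5), so 2 | h(1).
Inductive step: suppose the statement holds for some i ≥ 1, i.e. 2 | h(i). Then
h(i+1) − 3·h(i) = (2·2^(i+1) + 2·3^(i+1)) − 3·(2·2^i + 2·3^i) = (2)·2^i·(2 − 3) = (-2)·2^i. Since 2 | h(i) by the inductive hypothesis, 2 | 3·h(i); and 2 | -2 since -2 = 2·-1. Therefore 2 | h(i+1).
This completes the induction.
Therefore the largest such d is 2.

d = 2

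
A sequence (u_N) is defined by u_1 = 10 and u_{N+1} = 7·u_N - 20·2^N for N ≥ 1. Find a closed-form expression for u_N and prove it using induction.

u_N = 2^(N + 2) + 2·7^(N - 1)

Computing the first terms: u_1 = 10, u_2 = 30, u_3 = 130. This suggests u_N = 2^(N + 2) + 2·7^(N - 1).
For the base case N = 1: the formula gives 10 = 10 = u_1.
For the inductive step, assume it holds for an arbitrary j ≥ 1, so u_j = 2^(j + 2) + 2·7^(j - 1).
Then u_{j+1} = 7·u_j - 20·2^j = 7·(2^(j + 2) + 2·7^(j - 1)) - 20·2^j = 2^(j + 3) + 2·7^j = 2^((j+1) + 2) + 2·7^((j+1) - 1),
which is the claimed formula at N = j+1.
This completes the induction.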